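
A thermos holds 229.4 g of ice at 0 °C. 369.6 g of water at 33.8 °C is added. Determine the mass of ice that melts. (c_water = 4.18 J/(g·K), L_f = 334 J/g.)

Cooling the water to 0 °C releases 369.6·4.18·33.8 = 52219 J.
Fully melting the ice requires m_ice L_f = 229.4·334 = 76620 J.
52219 J < 76620 J, so only part of the ice melts and the system sits at 0 °C.
m_melt = 52219 / L_f = 156.3 g.

m_melted ≈ 156 g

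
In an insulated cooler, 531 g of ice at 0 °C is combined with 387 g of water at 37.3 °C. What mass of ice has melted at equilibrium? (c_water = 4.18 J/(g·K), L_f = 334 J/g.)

m_melted ≈ 181 g

Cooling the water to 0 °C releases 387×4.18×37.3 = 60339 J.
Fully melting the ice requires m_ice L_f = 531×334 = 177354 J.
Since 60339 < 177354 J, not all the ice melts; equilibrium is at 0 °C.
Mass melted = 60339/334 ≈ 180.7 g.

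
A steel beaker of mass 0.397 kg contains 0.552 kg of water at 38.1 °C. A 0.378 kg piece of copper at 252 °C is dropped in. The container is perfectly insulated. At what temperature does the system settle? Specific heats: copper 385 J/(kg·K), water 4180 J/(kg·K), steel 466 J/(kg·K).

Heat gained plus heat lost sum to zero:
0.378·385·(T − 252) + 0.552·4180·(T − 38.1) + 0.397·466·(T − 38.1) = 0
2637.9 T = 131633
T = 131633 / 2637.9 = 49.9 °C

T_f ≈ 49.9 °C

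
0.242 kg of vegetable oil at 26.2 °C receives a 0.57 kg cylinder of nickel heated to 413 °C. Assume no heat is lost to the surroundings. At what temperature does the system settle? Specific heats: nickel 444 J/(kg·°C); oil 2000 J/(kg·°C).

T_f ≈ 159.0 °C

Set heat shed by the hot body equal to heat absorbed by the cold body:
0.57×444×(413 − T) = 0.242×2000×(T − 26.2)
253.08(413 − T) = 484(T − 26.2)
737.08 T = 117203  ⇒  T ≈ 159.01 °C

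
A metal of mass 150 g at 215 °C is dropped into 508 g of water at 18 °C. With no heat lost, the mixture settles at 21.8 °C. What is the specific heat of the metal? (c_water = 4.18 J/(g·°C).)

Heat lost by the metal = heat gained by the water:
150·c·(215 − 21.8) = 508·4.18·(21.8 − 18)
28980 c = 8069.1  ⇒  c ≈ 0.2784 J/(g·°C)

c ≈ 0.278 J/(g·°C)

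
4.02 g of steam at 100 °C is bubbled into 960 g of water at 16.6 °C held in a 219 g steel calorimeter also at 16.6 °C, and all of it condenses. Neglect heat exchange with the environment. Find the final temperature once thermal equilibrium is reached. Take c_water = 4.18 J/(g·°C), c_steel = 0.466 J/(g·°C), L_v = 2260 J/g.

Sum of m c ΔT and latent-heat terms is zero:
steam→water at 100 °C releases m L_v = 4.02·2260 = 9085.2; condensate cools 100→T: 4.02·4.18·(T − 100) = 16.8(T − 100); original water: 4012.8(T − 16.6); steel cup: 219·0.466·(T − 16.6) = 102.05(T − 16.6)
4131.7 T = 9085.2 + 1680.4 + 68307 = 79072
T ≈ 19.14 °C — below 100 °C, confirming all the steam condensed.

T_f ≈ 19.1 °C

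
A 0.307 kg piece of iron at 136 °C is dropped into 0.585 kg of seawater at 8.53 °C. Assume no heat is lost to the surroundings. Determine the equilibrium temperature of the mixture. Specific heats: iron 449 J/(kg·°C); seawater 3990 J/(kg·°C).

T_f ≈ 15.6 °C

Conservation of energy gives ΣQ = 0:
0.307·449·(T − 136) + 0.585·3990·(T − 8.53) = 0
137.84(T − 136) + 2334.1(T − 8.53) = 0
2472 T = 38657
T ≈ 15.64 °C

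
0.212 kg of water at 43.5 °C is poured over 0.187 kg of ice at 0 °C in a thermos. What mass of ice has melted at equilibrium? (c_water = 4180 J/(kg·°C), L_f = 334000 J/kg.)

m_melted ≈ 0.115 kg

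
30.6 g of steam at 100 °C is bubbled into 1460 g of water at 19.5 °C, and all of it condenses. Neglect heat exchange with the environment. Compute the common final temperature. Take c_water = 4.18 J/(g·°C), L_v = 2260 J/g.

T_f ≈ 32.3 °C

Energy balance with sensible and latent terms:
steam→water at 100 °C releases m L_v = 30.6·2260 = 69156
  condensed water 100 °C→T: 127.91(T − 100)
  original water: 6102.8(T − 19.5)
6230.7 T = 69156 + 12791 + 119005 = 200951
T ≈ 32.25 °C — below 100 °C, confirming all the steam condensed.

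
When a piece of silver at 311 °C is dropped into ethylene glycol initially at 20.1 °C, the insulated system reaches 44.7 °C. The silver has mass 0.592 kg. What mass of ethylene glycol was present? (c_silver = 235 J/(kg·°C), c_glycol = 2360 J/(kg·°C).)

|Q_silver| = |Q_glycol|:
0.592·235·(311 − 44.7) = m·2360·(44.7 − 20.1)
58056 m = 37048  ⇒  m ≈ 0.6381 kg

m ≈ 0.638 kg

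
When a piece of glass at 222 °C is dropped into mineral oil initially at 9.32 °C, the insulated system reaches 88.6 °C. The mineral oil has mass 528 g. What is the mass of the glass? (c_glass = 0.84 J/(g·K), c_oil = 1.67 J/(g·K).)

Energy conservation, ΣQ = 0:
m·0.84·(88.6 − 222) + 528·1.67·(88.6 − 9.32) = 0
-112.06 m = -69906
m = -69906/-112.06 ≈ 623.8 g

m ≈ 624 g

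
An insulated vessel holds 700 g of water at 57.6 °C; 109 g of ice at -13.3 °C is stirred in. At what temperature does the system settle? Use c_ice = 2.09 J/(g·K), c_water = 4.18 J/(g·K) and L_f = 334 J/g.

T_f ≈ 38.2 °C

Energy balance with sensible and latent terms:
warm ice to 0 °C: 109×2.09×(0 − (-13.3)) = 3029.9; melt ice: 109×334 = 36406; meltwater 0→T: 109×4.18×T = 455.62 T; water cools: 700×4.18×(T − 57.6) = 2926(T − 57.6)
3381.6 T = 168538 − 39436 = 129102
T ≈ 38.18 °C — above 0 °C, consistent with complete melting.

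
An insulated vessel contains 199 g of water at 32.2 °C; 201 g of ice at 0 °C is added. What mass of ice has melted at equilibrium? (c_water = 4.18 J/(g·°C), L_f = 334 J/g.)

m_melted ≈ 80.2 g

Water can give up m c ΔT = 199·4.18·32.2 = 26785 J before reaching 0 °C.
To melt every bit of ice: 201·334 = 67134 J.
26785 J < 67134 J, so only part of the ice melts and the system sits at 0 °C.
m_melt = 26785 / L_f = 80.19 g.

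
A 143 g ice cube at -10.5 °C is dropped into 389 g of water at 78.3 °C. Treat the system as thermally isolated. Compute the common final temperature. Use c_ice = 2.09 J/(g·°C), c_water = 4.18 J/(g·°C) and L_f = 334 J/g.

T_f ≈ 34.4 °C

Let T be the final temperature. ΣQ_i = 0:
ice -10.5→0 °C: 143×2.09×10.5 = 3138.1; fusion: m_ice L_f = 143×334 = 47762; meltwater 0→T: 143×4.18×T = 597.74 T; water: 1626(T − 78.3)
2223.8 T = 127317 − 50900 = 76417
T ≈ 34.36 °C — above 0 °C, consistent with complete melting.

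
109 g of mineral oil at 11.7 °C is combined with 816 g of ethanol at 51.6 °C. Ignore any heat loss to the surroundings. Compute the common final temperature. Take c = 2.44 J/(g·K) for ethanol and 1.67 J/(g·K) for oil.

T_f is the heat-capacity-weighted average of the initial temperatures:
T_f = (1991×51.6 + 182.03×11.7) / (1991 + 182.03)
    = 104867 / 2173.1 ≈ 48.26 °C

T_f ≈ 48.3 °C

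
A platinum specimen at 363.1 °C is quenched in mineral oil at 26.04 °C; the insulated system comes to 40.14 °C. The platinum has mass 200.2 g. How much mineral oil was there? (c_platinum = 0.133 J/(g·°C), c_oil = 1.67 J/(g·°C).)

Heat lost by the platinum = heat gained by the oil:
200.2×0.133×(363.1 − 40.14) = m×1.67×(40.14 − 26.04)
23.55 m = 8599.3  ⇒  m ≈ 365.2 g

m ≈ 365 g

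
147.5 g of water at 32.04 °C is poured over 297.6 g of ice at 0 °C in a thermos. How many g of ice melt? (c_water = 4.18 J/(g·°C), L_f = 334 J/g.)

m_melted ≈ 59.1 g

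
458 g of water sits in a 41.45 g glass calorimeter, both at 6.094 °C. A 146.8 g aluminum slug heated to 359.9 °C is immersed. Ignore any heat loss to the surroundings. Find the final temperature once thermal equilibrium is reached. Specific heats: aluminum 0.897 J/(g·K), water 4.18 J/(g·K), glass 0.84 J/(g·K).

T_f ≈ 28.5 °C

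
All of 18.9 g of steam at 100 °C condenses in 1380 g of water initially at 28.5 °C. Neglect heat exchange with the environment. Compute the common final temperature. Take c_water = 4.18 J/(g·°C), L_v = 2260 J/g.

T_f ≈ 36.8 °C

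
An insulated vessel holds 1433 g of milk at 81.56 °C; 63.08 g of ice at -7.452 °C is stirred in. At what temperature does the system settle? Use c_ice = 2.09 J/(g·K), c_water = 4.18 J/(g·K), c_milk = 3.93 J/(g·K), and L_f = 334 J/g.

T_f ≈ 74.2 °C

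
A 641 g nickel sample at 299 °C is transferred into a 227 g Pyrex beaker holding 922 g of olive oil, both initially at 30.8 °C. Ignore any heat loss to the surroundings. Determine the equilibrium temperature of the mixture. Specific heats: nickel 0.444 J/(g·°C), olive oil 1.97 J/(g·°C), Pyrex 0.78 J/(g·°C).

T_f ≈ 64.3 °C

Conservation of energy gives ΣQ = 0:
641*0.444*(T − 299) + 922*1.97*(T − 30.8) + 227*0.78*(T − 30.8) = 0
284.6(T − 299) + 1816.3(T − 30.8) + 177.06(T − 30.8) = 0
2278 T = 146493
T ≈ 64.31 °C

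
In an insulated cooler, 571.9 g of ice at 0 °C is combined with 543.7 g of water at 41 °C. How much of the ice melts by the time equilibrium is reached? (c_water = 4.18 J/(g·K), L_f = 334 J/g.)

m_melted ≈ 279 g

Water can give up m c ΔT = 543.7·4.18·41 = 93179 J before reaching 0 °C.
Fully melting the ice requires m_ice L_f = 571.9·334 = 191015 J.
93179 J < 191015 J, so only part of the ice melts and the system sits at 0 °C.
Mass melted = 93179/334 ≈ 279 g.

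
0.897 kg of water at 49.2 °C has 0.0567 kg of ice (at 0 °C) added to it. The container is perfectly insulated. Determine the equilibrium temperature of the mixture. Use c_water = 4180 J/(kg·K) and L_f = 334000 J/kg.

T_f ≈ 41.5 °C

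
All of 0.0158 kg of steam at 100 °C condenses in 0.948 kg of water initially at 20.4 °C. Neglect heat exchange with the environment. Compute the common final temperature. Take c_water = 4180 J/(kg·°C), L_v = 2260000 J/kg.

T_f ≈ 30.6 °C

Conservation of energy gives ΣQ = 0:
condense steam: −0.0158×2260000 = −35708; condensed water 100 °C→T: 66.04(T − 100); water warms: 0.948×4180×(T − 20.4) = 3962.6(T − 20.4)
4028.7 T = 35708 + 6604.4 + 80838 = 123150
T ≈ 30.57 °C (< 100 °C, so full condensation is consistent).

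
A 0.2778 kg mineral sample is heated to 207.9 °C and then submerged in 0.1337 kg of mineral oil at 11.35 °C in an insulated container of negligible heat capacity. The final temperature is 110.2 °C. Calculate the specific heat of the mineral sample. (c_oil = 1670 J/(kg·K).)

Heat lost by the mineral sample = heat gained by the oil:
0.2778·c·(207.9 − 110.2) = 0.1337·1670·(110.2 − 11.35)
27.14 c = 22071  ⇒  c ≈ 813.2 J/(kg·K)

c ≈ 813 J/(kg·K)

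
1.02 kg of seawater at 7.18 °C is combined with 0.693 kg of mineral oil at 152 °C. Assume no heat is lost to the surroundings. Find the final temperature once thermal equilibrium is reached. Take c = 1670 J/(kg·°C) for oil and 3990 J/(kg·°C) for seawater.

With ΣQ=0 the equilibrium temperature is the m·c-weighted mean:
T_f = (1157.3×152 + 4069.8×7.18) / (1157.3 + 4069.8)
    = 205132 / 5227.1 ≈ 39.24 °C

T_f ≈ 39.2 °C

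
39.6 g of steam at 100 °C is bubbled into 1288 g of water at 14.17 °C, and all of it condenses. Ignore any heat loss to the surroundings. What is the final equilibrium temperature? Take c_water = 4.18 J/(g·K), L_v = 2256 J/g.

Let T be the final temperature. ΣQ_i = 0:
condense steam: −39.6·2256 = −89338; condensed water 100 °C→T: 165.53(T − 100); water warms: 1288·4.18·(T − 14.17) = 5383.8(T − 14.17)
5549.4 T = 89338 + 16553 + 76289 = 182179
T ≈ 32.83 °C, under the boiling point, so the assumption holds.

T_f ≈ 32.8 °C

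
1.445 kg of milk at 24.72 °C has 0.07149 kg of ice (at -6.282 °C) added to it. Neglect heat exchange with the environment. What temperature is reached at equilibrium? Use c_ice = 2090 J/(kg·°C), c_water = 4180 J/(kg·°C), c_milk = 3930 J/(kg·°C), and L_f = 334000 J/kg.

T_f ≈ 19.3 °C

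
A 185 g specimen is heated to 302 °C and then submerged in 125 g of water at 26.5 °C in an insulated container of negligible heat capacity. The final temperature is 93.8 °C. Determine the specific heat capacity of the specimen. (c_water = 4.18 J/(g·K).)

c ≈ 0.913 J/(g·K)

Net heat exchanged in the isolated system is zero:
185·c·(93.8 − 302) + 125·4.18·(93.8 − 26.5) = 0
-38517 c = -35164
c = -35164/-38517 ≈ 0.913 J/(g·K)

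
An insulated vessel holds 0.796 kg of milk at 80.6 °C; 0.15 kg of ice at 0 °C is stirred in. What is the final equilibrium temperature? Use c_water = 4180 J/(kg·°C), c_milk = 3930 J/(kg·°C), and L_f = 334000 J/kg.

T_f ≈ 53.8 °C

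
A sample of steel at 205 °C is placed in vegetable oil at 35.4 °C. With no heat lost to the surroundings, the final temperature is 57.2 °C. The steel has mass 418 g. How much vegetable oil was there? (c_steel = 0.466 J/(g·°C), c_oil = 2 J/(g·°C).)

Conservation of energy gives ΣQ = 0:
418·0.466·(57.2 − 205) + m·2·(57.2 − 35.4) = 0
43.6 m = 28790
m = 28790/43.6 ≈ 660.3 g

m ≈ 660 g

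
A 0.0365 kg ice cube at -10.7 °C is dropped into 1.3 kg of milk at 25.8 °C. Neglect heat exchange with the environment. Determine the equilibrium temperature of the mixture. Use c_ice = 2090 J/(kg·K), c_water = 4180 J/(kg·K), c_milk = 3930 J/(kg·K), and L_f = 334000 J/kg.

T_f ≈ 22.6 °C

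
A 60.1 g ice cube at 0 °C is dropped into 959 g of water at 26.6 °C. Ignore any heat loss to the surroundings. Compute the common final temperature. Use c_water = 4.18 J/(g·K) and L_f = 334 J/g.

Conservation of energy gives ΣQ = 0:
melt ice: 60.1×334 = 20073; meltwater 0→T: 60.1×4.18×T = 251.22 T; water: 4008.6(T − 26.6)
4259.8 T = 106629 − 20073 = 86556
T ≈ 20.32 °C (positive, so assuming full melt was valid).

T_f ≈ 20.3 °C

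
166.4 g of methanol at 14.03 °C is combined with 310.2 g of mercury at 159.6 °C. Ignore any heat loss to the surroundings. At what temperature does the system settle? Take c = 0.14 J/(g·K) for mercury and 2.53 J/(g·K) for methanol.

T_f ≈ 27.6 °C

Set heat shed by the hot body equal to heat absorbed by the cold body:
310.2·0.14·(159.6 − T) = 166.4·2.53·(T − 14.03)
43.43(159.6 − T) = 420.99(T − 14.03)
464.42 T = 12838  ⇒  T ≈ 27.64 °C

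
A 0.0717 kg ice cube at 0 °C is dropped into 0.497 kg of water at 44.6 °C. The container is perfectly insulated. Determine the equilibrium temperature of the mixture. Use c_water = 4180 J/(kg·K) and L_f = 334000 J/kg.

T_f ≈ 28.9 °C

Let T be the final temperature. ΣQ_i = 0:
melt ice: 0.0717×334000 = 23948; warm the meltwater: 299.71 T; water: 2077.5(T − 44.6)
2377.2 T = 92655 − 23948 = 68707
T ≈ 28.90 °C (positive, so assuming full melt was valid).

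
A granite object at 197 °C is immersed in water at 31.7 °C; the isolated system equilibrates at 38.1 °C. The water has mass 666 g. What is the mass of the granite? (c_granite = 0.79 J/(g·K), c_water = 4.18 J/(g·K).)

Heat lost by the granite = heat gained by the water:
m×0.79×(197 − 38.1) = 666×4.18×(38.1 − 31.7)
125.53 m = 17817  ⇒  m ≈ 141.9 g

m ≈ 142 g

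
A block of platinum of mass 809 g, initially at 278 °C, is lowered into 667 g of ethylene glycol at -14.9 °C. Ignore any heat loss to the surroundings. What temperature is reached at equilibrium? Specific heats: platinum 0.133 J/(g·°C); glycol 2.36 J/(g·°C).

|Q_platinum| = |Q_glycol|:
809*0.133*(278 − T) = 667*2.36*(T − (-14.9))
107.6(278 − T) = 1574.1(T − (-14.9))
1681.7 T = 6457.6  ⇒  T ≈ 3.84 °C

T_f ≈ 3.8 °C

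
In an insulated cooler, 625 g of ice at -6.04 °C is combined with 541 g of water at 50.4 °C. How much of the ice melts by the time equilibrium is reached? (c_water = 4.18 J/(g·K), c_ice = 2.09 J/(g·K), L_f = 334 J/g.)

m_melted ≈ 318 g

Cooling the water to 0 °C releases 541×4.18×50.4 = 113974 J.
Warming the ice to 0 °C takes 625×2.09×6.04 = 7889.8 J, leaving 106084 J for melting.
To melt every bit of ice: 625×334 = 208750 J.
106084 J < 208750 J, so only part of the ice melts and the system sits at 0 °C.
Mass melted = 106084/334 ≈ 317.6 g.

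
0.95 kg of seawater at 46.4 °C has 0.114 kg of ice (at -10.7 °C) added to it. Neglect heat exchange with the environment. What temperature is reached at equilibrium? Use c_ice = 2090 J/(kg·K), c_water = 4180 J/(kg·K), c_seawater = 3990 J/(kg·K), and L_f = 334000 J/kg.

T_f ≈ 31.7 °C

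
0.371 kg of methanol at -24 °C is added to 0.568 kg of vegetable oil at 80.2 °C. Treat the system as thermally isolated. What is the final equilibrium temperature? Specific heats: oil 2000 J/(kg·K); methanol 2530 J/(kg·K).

Setting the total heat transfer to zero:
0.568·2000·(T − 80.2) + 0.371·2530·(T − (-24)) = 0
1136(T − 80.2) + 938.63(T − (-24)) = 0
(1136 + 938.63) T = 1136·80.2 + 938.63·(-24)
T ≈ 33.06 °C

T_f ≈ 33.1 °C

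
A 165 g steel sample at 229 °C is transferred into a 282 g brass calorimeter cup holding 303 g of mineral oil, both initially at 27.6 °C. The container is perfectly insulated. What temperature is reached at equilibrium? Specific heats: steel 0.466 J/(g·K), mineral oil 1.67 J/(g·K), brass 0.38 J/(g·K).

T_f ≈ 50.0 °C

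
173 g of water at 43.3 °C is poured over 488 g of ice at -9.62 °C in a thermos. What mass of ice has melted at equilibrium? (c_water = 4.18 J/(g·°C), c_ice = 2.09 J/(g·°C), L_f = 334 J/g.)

m_melted ≈ 64.4 g

Heat available from the water dropping to 0 °C: 173×4.18×43.3 = 31312 J.
Of that, 488×2.09×9.62 = 9811.6 J goes to bring the ice to 0 °C, leaving 21500 J.
Fully melting the ice requires m_ice L_f = 488×334 = 162992 J.
21500 J < 162992 J, so only part of the ice melts and the system sits at 0 °C.
m_melted×334 = 21500  ⇒  m_melted ≈ 64.37 g.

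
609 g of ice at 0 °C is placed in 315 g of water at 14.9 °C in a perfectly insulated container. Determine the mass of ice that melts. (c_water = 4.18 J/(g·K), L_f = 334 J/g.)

m_melted ≈ 58.7 g

Water can give up m c ΔT = 315×4.18×14.9 = 19619 J before reaching 0 °C.
To melt every bit of ice: 609×334 = 203406 J.
Since 19619 < 203406 J, not all the ice melts; equilibrium is at 0 °C.
Mass melted = 19619/334 ≈ 58.74 g.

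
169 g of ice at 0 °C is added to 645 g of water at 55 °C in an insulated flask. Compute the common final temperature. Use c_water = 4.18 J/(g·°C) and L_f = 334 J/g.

Conservation of energy gives ΣQ = 0:
latent heat to melt: 169×334 = 56446
  meltwater 0→T: 169×4.18×T = 706.42 T
  water cools: 645×4.18×(T − 55) = 2696.1(T − 55)
3402.5 T = 148286 − 56446 = 91840
T ≈ 26.99 °C. Since T > 0 °C, the all-ice-melts assumption holds.

T_f ≈ 27.0 °C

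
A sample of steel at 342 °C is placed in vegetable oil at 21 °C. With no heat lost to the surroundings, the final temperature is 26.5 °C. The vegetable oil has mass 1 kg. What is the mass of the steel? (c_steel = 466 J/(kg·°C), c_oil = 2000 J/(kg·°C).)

m ≈ 0.0748 kg

Conservation of energy gives ΣQ = 0:
m×466×(26.5 − 342) + 1×2000×(26.5 − 21) = 0
-147023 m = -11000
m = -11000/-147023 ≈ 0.07482 kg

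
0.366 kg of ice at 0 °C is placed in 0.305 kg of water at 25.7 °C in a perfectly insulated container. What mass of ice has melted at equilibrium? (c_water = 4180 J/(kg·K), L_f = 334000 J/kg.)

Cooling the water to 0 °C releases 0.305×4180×25.7 = 32765 J.
Fully melting the ice requires m_ice L_f = 0.366×334000 = 122244 J.
That's not enough to melt it all — equilibrium is at 0 °C with ice remaining.
Mass melted = 32765/334000 ≈ 0.0981 kg.

m_melted ≈ 0.0981 kg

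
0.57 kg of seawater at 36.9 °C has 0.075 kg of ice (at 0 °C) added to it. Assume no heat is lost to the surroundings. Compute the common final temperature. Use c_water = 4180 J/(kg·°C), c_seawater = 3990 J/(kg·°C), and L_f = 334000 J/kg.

Taking heat into each body as positive, Σ m c ΔT = 0:
fusion: m_ice L_f = 0.075·334000 = 25050
  warm the meltwater: 313.5 T
  seawater: 2274.3(T − 36.9)
2587.8 T = 83922 − 25050 = 58872
T ≈ 22.75 °C. Since T > 0 °C, the all-ice-melts assumption holds.

T_f ≈ 22.7 °C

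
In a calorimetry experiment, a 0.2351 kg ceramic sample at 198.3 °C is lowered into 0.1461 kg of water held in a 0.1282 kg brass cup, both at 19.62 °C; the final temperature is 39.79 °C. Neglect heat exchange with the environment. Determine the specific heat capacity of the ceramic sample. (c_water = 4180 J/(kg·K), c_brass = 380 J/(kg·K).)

Conservation of energy gives ΣQ = 0:
0.2351×c×(39.79 − 198.3) + 0.1461×4180×(39.79 − 19.62) + 0.1282×380×(39.79 − 19.62) = 0
-37.27 c = -13300
c = -13300/-37.27 ≈ 356.9 J/(kg·K)

c ≈ 357 J/(kg·K)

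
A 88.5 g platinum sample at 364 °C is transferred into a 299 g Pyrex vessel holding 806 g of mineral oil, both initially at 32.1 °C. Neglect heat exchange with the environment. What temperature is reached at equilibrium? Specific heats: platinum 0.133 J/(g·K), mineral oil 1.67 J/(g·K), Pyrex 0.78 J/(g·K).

Net heat exchanged in the isolated system is zero:
88.5·0.133·(T − 364) + 806·1.67·(T − 32.1) + 299·0.78·(T − 32.1) = 0
11.77(T − 364) + 1346(T − 32.1) + 233.22(T − 32.1) = 0
(11.77 + 1346 + 233.22) T = 11.77·364 + 1346·32.1 + 233.22·32.1
T = 54978/1591 ≈ 34.56 °C

T_f ≈ 34.6 °C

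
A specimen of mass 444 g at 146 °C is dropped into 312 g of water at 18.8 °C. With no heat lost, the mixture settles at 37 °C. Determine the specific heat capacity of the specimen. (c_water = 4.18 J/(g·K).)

Energy conservation, ΣQ = 0:
444·c·(37 − 146) + 312·4.18·(37 − 18.8) = 0
-48396 c = -23736
c = -23736/-48396 ≈ 0.4904 J/(g·K)

c ≈ 0.49 J/(g·K)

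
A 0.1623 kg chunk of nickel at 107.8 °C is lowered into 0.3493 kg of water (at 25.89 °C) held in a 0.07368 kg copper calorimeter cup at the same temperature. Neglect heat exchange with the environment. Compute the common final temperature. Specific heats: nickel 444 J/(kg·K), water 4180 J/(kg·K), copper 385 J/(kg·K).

Setting the total heat transfer to zero:
0.1623×444×(T − 107.8) + 0.3493×4180×(T − 25.89) + 0.07368×385×(T − 25.89) = 0
72.06(T − 107.8) + 1460.1(T − 25.89) + 28.37(T − 25.89) = 0
(72.06 + 1460.1 + 28.37) T = 72.06×107.8 + 1460.1×25.89 + 28.37×25.89
T = 46304/1560.5 ≈ 29.67 °C

T_f ≈ 29.7 °C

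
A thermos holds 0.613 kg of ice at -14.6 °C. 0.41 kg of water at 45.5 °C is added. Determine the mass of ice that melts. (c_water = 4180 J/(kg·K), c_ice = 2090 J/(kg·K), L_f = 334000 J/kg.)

m_melted ≈ 0.177 kg

Heat available from the water dropping to 0 °C: 0.41·4180·45.5 = 77978 J.
Of that, 0.613·2090·14.6 = 18705 J goes to bring the ice to 0 °C, leaving 59273 J.
Fully melting the ice requires m_ice L_f = 0.613·334000 = 204742 J.
That's not enough to melt it all — equilibrium is at 0 °C with ice remaining.
Mass melted = 59273/334000 ≈ 0.1775 kg.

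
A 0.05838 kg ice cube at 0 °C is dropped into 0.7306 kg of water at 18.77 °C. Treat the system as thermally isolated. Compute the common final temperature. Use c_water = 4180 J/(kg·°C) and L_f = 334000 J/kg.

Energy conservation, ΣQ = 0:
fusion: m_ice L_f = 0.05838·334000 = 19499; warm the meltwater: 244.03 T; water cools: 0.7306·4180·(T − 18.77) = 3053.9(T − 18.77)
3297.9 T = 57322 − 19499 = 37823
T ≈ 11.47 °C (positive, so assuming full melt was valid).

T_f ≈ 11.5 °C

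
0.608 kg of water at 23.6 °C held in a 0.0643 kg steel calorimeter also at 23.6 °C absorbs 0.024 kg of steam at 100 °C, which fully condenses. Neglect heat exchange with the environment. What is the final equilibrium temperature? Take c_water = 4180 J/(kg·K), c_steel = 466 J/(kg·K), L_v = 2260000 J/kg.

Energy balance with sensible and latent terms:
steam→water at 100 °C releases m L_v = 0.024·2260000 = 54240
  condensate cools 100→T: 0.024·4180·(T − 100) = 100.32(T − 100)
  original water: 2541.4(T − 23.6)
  cup: 29.96(T − 23.6)
2671.7 T = 54240 + 10032 + 60685 = 124957
T ≈ 46.77 °C, under the boiling point, so the assumption holds.

T_f ≈ 46.8 °C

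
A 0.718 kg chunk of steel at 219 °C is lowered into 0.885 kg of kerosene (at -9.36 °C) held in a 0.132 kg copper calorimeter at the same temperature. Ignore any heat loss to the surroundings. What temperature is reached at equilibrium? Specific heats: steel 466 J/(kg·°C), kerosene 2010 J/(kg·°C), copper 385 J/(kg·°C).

T_f ≈ 25.9 °C

Taking heat into each body as positive, Σ m c ΔT = 0:
0.718×466×(T − 219) + 0.885×2010×(T − (-9.36)) + 0.132×385×(T − (-9.36)) = 0
2164.3 T = 56149
T ≈ 25.94 °C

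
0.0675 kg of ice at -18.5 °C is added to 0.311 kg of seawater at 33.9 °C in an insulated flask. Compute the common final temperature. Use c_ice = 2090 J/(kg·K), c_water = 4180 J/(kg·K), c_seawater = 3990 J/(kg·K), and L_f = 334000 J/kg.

T_f ≈ 11.1 °C

Heat gained plus heat lost sum to zero:
warm ice to 0 °C: 0.0675·2090·(0 − (-18.5)) = 2609.9
  melt ice: 0.0675·334000 = 22545
  meltwater 0→T: 0.0675·4180·T = 282.15 T
  seawater cools: 0.311·3990·(T − 33.9) = 1240.9(T − 33.9)
1523 T = 42066 − 25155 = 16911
T ≈ 11.10 °C (positive, so assuming full melt was valid).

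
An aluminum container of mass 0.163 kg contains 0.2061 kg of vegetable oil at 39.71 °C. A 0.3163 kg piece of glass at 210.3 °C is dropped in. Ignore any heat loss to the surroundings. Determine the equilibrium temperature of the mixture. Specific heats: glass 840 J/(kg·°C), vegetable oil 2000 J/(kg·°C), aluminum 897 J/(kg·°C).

Let T be the final temperature. ΣQ_i = 0:
0.3163·840·(T − 210.3) + 0.2061·2000·(T − 39.71) + 0.163·897·(T − 39.71) = 0
265.69(T − 210.3) + 412.2(T − 39.71) + 146.21(T − 39.71) = 0
(265.69 + 412.2 + 146.21) T = 265.69·210.3 + 412.2·39.71 + 146.21·39.71
T = 78050/824.1 ≈ 94.71 °C

T_f ≈ 94.7 °C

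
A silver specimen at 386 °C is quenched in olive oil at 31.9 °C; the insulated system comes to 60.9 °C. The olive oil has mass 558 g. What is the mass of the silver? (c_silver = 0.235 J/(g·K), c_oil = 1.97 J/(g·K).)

m ≈ 417 g

Heat lost by the silver = heat gained by the oil:
m×0.235×(386 − 60.9) = 558×1.97×(60.9 − 31.9)
76.4 m = 31879  ⇒  m ≈ 417.3 g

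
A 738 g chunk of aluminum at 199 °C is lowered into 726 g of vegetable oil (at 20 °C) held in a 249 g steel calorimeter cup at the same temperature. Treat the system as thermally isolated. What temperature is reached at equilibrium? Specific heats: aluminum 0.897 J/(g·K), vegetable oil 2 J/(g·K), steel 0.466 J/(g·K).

T_f ≈ 73.1 °C

Energy conservation, ΣQ = 0:
738·0.897·(T − 199) + 726·2·(T − 20) + 249·0.466·(T − 20) = 0
661.99(T − 199) + 1452(T − 20) + 116.03(T − 20) = 0
2230 T = 163096
T = 163096/2230 ≈ 73.14 °C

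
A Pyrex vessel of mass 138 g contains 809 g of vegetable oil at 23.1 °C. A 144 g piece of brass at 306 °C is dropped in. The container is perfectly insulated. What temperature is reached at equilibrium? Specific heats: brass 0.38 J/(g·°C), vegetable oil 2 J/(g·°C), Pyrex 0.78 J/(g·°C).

T_f = Σ m_i c_i T_i / Σ m_i c_i:
T_f = (54.72×306 + 1618×23.1 + 107.64×23.1) / (54.72 + 1618 + 107.64)
    = 56607 / 1780.4 ≈ 31.80 °C

T_f ≈ 31.8 °C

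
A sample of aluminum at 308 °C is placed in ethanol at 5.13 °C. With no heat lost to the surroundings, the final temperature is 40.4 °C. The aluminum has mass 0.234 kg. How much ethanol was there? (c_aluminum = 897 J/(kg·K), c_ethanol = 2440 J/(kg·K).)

|Q_aluminum| = |Q_ethanol|:
0.234·897·(308 − 40.4) = m·2440·(40.4 − 5.13)
86059 m = 56169  ⇒  m ≈ 0.6527 kg

m ≈ 0.653 kg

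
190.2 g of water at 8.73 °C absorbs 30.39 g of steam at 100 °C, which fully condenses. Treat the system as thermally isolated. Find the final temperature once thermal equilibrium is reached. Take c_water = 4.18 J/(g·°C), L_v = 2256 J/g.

T_f ≈ 95.7 °C

Sum of m c ΔT and latent-heat terms is zero:
latent heat released on condensation: 30.39×2256 = 68560
  condensed water 100 °C→T: 127.03(T − 100)
  water warms: 190.2×4.18×(T − 8.73) = 795.04(T − 8.73)
922.07 T = 68560 + 12703 + 6940.7 = 88204
T ≈ 95.66 °C (< 100 °C, so full condensation is consistent).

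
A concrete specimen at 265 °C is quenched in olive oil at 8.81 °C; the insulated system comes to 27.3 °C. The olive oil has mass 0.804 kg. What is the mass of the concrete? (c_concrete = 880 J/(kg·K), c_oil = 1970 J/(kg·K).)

Energy conservation, ΣQ = 0:
m·880·(27.3 − 265) + 0.804·1970·(27.3 − 8.81) = 0
-209176 m = -29286
m = -29286/-209176 ≈ 0.14 kg

m ≈ 0.14 kg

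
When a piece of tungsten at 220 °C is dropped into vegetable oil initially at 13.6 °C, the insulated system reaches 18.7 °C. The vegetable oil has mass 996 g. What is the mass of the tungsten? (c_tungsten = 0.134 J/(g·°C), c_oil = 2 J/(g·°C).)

Heat lost by the tungsten = heat gained by the oil:
m×0.134×(220 − 18.7) = 996×2×(18.7 − 13.6)
26.97 m = 10159  ⇒  m ≈ 376.6 g

m ≈ 377 g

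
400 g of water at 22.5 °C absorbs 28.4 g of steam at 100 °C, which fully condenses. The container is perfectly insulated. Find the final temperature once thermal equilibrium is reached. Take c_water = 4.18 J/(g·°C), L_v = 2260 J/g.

Setting the total heat transfer to zero:
steam→water at 100 °C releases m L_v = 28.4×2260 = 64184
  condensate cools 100→T: 28.4×4.18×(T − 100) = 118.71(T − 100)
  original water: 1672(T − 22.5)
1790.7 T = 64184 + 11871 + 37620 = 113675
T ≈ 63.48 °C — below 100 °C, confirming all the steam condensed.

T_f ≈ 63.5 °C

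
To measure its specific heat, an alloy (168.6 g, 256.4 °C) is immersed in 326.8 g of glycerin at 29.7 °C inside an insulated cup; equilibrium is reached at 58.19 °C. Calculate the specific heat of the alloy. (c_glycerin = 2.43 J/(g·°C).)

Energy conservation, ΣQ = 0:
168.6·c·(58.19 − 256.4) + 326.8·2.43·(58.19 − 29.7) = 0
-33418 c = -22625
c = -22625/-33418 ≈ 0.677 J/(g·°C)

c ≈ 0.677 J/(g·°C)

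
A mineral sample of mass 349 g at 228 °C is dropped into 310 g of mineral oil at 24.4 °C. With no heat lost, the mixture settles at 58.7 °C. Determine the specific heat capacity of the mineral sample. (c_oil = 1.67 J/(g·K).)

c ≈ 0.301 J/(g·K)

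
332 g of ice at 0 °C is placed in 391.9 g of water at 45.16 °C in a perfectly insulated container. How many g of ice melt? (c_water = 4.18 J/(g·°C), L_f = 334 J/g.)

m_melted ≈ 221 g

Water can give up m c ΔT = 391.9·4.18·45.16 = 73978 J before reaching 0 °C.
Melting all 332 g of ice would need 332·334 = 110888 J.
73978 J < 110888 J, so only part of the ice melts and the system sits at 0 °C.
m_melted·334 = 73978  ⇒  m_melted ≈ 221.5 g.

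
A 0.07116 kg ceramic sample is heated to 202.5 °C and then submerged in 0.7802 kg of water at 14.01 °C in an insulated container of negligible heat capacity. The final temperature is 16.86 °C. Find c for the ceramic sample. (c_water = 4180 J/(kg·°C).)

Heat lost by the ceramic sample = heat gained by the water:
0.07116·c·(202.5 − 16.86) = 0.7802·4180·(16.86 − 14.01)
13.21 c = 9294.5  ⇒  c ≈ 703.6 J/(kg·°C)

c ≈ 704 J/(kg·°C)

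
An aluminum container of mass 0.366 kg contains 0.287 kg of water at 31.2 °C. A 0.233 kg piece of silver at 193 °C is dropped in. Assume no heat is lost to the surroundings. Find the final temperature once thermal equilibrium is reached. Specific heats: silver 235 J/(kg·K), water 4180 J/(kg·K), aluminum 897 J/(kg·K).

Taking heat into each body as positive, Σ m c ΔT = 0:
0.233*235*(T − 193) + 0.287*4180*(T − 31.2) + 0.366*897*(T − 31.2) = 0
(54.76 + 1199.7 + 328.3) T = 54.76*193 + 1199.7*31.2 + 328.3*31.2
T = 58240 / 1582.7 = 36.8 °C

T_f ≈ 36.8 °C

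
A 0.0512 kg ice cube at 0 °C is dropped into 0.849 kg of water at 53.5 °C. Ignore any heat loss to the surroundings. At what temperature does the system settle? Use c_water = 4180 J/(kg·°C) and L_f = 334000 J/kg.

T_f ≈ 45.9 °C

Energy balance with sensible and latent terms:
melt ice: 0.0512×334000 = 17101; meltwater 0→T: 0.0512×4180×T = 214.02 T; water cools: 0.849×4180×(T − 53.5) = 3548.8(T − 53.5)
3762.8 T = 189862 − 17101 = 172761
T ≈ 45.91 °C (positive, so assuming full melt was valid).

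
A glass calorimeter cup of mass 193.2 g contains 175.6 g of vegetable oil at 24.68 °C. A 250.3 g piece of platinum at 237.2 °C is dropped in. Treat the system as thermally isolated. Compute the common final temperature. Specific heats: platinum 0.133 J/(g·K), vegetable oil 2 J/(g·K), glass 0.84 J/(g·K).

Energy conservation, ΣQ = 0:
250.3*0.133*(T − 237.2) + 175.6*2*(T − 24.68) + 193.2*0.84*(T − 24.68) = 0
(33.29 + 351.2 + 162.29) T = 33.29*237.2 + 351.2*24.68 + 162.29*24.68
T = 20569 / 546.78 = 37.6 °C

T_f ≈ 37.6 °C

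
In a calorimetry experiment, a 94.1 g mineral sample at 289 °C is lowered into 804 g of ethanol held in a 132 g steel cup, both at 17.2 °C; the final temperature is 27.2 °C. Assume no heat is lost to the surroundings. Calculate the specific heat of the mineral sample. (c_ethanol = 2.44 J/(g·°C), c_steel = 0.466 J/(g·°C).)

Setting the total heat transfer to zero:
94.1·c·(27.2 − 289) + 804·2.44·(27.2 − 17.2) + 132·0.466·(27.2 − 17.2) = 0
-24635 c = -20233
c = -20233/-24635 ≈ 0.8213 J/(g·°C)

c ≈ 0.821 J/(g·°C)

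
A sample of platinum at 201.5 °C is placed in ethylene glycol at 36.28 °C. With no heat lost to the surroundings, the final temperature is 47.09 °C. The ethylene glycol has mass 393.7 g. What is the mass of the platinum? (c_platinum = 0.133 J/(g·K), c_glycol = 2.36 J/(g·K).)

m ≈ 489 g

Heat lost by the platinum = heat gained by the glycol:
m·0.133·(201.5 − 47.09) = 393.7·2.36·(47.09 − 36.28)
20.54 m = 10044  ⇒  m ≈ 489.1 g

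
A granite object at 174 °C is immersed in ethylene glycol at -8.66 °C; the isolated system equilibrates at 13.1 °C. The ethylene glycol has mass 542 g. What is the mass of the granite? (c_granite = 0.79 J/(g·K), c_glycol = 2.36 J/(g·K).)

|Q_granite| = |Q_glycol|:
m·0.79·(174 − 13.1) = 542·2.36·(13.1 − (-8.66))
127.11 m = 27834  ⇒  m ≈ 219 g

m ≈ 219 g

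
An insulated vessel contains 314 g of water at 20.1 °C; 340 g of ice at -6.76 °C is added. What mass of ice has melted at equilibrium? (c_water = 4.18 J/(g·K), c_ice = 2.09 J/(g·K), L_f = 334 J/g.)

m_melted ≈ 64.6 g

Heat available from the water dropping to 0 °C: 314·4.18·20.1 = 26382 J.
Of that, 340·2.09·6.76 = 4803.7 J goes to bring the ice to 0 °C, leaving 21578 J.
Fully melting the ice requires m_ice L_f = 340·334 = 113560 J.
Since 21578 < 113560 J, not all the ice melts; equilibrium is at 0 °C.
Mass melted = 21578/334 ≈ 64.6 g.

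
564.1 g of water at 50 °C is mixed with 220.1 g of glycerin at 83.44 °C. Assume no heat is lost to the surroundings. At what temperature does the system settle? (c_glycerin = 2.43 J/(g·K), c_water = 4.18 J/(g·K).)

Taking heat into each body as positive, Σ m c ΔT = 0:
220.1×2.43×(T − 83.44) + 564.1×4.18×(T − 50) = 0
534.84(T − 83.44) + 2357.9(T − 50) = 0
(534.84 + 2357.9) T = 534.84×83.44 + 2357.9×50
T ≈ 56.18 °C

T_f ≈ 56.2 °C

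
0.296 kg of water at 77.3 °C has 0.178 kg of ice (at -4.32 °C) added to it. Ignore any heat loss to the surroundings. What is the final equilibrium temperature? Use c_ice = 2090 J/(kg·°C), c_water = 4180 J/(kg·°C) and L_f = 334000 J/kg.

Conservation of energy gives ΣQ = 0:
warm ice to 0 °C: 0.178·2090·(0 − (-4.32)) = 1607.1; melt ice: 0.178·334000 = 59452; warm the meltwater: 744.04 T; water: 1237.3(T − 77.3)
1981.3 T = 95642 − 61059 = 34583
T ≈ 17.45 °C — above 0 °C, consistent with complete melting.

T_f ≈ 17.5 °C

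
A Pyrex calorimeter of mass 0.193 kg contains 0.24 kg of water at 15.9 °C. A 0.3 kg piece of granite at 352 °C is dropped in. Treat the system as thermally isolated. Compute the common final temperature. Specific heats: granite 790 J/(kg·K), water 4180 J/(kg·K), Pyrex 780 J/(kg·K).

T_f ≈ 73.2 °C

Taking heat into each body as positive, Σ m c ΔT = 0:
0.3·790·(T − 352) + 0.24·4180·(T − 15.9) + 0.193·780·(T − 15.9) = 0
1390.7 T = 101768
T = 101768 / 1390.7 = 73.2 °C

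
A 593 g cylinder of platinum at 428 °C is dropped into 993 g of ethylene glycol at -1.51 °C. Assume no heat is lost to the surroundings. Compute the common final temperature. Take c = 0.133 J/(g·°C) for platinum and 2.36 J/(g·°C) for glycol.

With ΣQ=0 the equilibrium temperature is the m·c-weighted mean:
T_f = (78.87×428 + 2343.5×(-1.51)) / (78.87 + 2343.5)
    = 30217 / 2422.3 ≈ 12.47 °C

T_f ≈ 12.5 °C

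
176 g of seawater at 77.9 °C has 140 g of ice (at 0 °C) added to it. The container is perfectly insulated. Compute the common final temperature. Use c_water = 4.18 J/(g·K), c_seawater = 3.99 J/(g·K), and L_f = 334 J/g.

Energy conservation, ΣQ = 0:
melt ice: 140·334 = 46760
  meltwater 0→T: 140·4.18·T = 585.2 T
  seawater cools: 176·3.99·(T − 77.9) = 702.24(T − 77.9)
1287.4 T = 54704 − 46760 = 7944.5
T ≈ 6.17 °C — above 0 °C, consistent with complete melting.

T_f ≈ 6.2 °C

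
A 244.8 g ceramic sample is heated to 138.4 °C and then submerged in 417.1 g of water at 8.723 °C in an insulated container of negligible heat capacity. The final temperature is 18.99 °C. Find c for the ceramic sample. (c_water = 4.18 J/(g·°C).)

Taking heat into each body as positive, Σ m c ΔT = 0:
244.8×c×(18.99 − 138.4) + 417.1×4.18×(18.99 − 8.723) = 0
-29232 c = -17900
c = -17900/-29232 ≈ 0.6124 J/(g·°C)

c ≈ 0.612 J/(g·°C)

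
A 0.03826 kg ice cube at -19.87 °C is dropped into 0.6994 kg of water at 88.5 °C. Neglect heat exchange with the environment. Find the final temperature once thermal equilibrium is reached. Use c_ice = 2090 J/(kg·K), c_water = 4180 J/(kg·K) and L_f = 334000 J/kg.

Sum of m c ΔT and latent-heat terms is zero:
warm ice to 0 °C: 0.03826×2090×(0 − (-19.87)) = 1588.9; fusion: m_ice L_f = 0.03826×334000 = 12779; meltwater 0→T: 0.03826×4180×T = 159.93 T; water cools: 0.6994×4180×(T − 88.5) = 2923.5(T − 88.5)
3083.4 T = 258729 − 14368 = 244361
T ≈ 79.25 °C. Since T > 0 °C, the all-ice-melts assumption holds.

T_f ≈ 79.3 °C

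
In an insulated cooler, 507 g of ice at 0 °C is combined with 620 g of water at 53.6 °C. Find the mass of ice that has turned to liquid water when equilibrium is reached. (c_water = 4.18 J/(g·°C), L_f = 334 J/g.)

m_melted ≈ 416 g

Water can give up m c ΔT = 620·4.18·53.6 = 138910 J before reaching 0 °C.
Fully melting the ice requires m_ice L_f = 507·334 = 169338 J.
That's not enough to melt it all — equilibrium is at 0 °C with ice remaining.
Mass melted = 138910/334 ≈ 415.9 g.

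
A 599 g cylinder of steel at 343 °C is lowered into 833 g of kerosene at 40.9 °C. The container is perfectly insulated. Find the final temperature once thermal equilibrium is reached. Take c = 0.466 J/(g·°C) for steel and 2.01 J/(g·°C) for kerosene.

Heat lost by the steel equals heat gained by the kerosene:
599*0.466*(343 − T) = 833*2.01*(T − 40.9)
279.13(343 − T) = 1674.3(T − 40.9)
1953.5 T = 164223  ⇒  T ≈ 84.07 °C

T_f ≈ 84.1 °C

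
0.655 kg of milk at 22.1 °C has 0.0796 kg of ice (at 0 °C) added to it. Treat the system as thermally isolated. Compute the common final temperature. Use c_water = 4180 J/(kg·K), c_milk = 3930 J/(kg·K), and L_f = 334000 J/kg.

Let T be the final temperature. ΣQ_i = 0:
melt ice: 0.0796×334000 = 26586
  warm the meltwater: 332.73 T
  milk: 2574.2(T − 22.1)
2906.9 T = 56889 − 26586 = 30302
T ≈ 10.42 °C (positive, so assuming full melt was valid).

T_f ≈ 10.4 °C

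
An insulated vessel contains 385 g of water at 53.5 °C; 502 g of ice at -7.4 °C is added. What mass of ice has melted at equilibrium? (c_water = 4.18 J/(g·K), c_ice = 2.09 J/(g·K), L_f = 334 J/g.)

Water can give up m c ΔT = 385·4.18·53.5 = 86098 J before reaching 0 °C.
Warming the ice to 0 °C takes 502·2.09·7.4 = 7763.9 J, leaving 78334 J for melting.
To melt every bit of ice: 502·334 = 167668 J.
78334 J < 167668 J, so only part of the ice melts and the system sits at 0 °C.
m_melted·334 = 78334  ⇒  m_melted ≈ 234.5 g.

m_melted ≈ 235 g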